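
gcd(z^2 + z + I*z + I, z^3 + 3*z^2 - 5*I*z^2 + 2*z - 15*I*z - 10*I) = z + 1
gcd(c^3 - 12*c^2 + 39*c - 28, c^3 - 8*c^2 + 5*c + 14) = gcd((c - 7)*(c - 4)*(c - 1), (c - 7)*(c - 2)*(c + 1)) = c - 7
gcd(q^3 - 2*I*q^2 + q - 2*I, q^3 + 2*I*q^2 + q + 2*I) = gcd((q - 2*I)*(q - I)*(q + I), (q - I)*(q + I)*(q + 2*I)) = q^2 + 1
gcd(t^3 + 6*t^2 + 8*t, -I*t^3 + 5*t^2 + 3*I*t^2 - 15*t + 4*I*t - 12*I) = 1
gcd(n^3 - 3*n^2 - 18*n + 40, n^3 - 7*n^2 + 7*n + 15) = n - 5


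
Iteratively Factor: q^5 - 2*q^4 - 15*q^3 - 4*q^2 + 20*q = (q - 1)*(q^4 - q^3 - 16*q^2 - 20*q) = (q - 5)*(q - 1)*(q^3 + 4*q^2 + 4*q) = q*(q - 5)*(q - 1)*(q^2 + 4*q + 4) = q*(q - 5)*(q - 1)*(q + 2)*(q + 2)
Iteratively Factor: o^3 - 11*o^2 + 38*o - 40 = (o - 2)*(o^2 - 9*o + 20) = (o - 5)*(o - 2)*(o - 4)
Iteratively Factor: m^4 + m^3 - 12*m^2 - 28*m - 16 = (m + 2)*(m^3 - m^2 - 10*m - 8) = (m + 1)*(m + 2)*(m^2 - 2*m - 8) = (m + 1)*(m + 2)^2*(m - 4)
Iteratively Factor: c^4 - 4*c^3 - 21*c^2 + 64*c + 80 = (c + 4)*(c^3 - 8*c^2 + 11*c + 20) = (c - 4)*(c + 4)*(c^2 - 4*c - 5) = (c - 4)*(c + 1)*(c + 4)*(c - 5)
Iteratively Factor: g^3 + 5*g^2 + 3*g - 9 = (g + 3)*(g^2 + 2*g - 3) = (g + 3)^2*(g - 1)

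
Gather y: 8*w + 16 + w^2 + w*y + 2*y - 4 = w^2 + 8*w + y*(w + 2) + 12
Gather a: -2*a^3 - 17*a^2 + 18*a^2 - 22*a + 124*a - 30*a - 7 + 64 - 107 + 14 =-2*a^3 + a^2 + 72*a - 36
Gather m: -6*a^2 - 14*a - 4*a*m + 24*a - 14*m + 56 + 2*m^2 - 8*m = -6*a^2 + 10*a + 2*m^2 + m*(-4*a - 22) + 56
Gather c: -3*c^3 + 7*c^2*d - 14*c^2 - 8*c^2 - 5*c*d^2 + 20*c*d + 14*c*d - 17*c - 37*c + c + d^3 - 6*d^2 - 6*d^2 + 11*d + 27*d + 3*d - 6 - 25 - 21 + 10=-3*c^3 + c^2*(7*d - 22) + c*(-5*d^2 + 34*d - 53) + d^3 - 12*d^2 + 41*d - 42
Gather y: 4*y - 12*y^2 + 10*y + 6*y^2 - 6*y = -6*y^2 + 8*y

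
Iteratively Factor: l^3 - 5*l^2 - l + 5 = (l - 5)*(l^2 - 1) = (l - 5)*(l - 1)*(l + 1)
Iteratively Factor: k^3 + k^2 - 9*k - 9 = (k + 1)*(k^2 - 9) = (k - 3)*(k + 1)*(k + 3)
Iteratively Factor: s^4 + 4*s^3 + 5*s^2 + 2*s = (s + 1)*(s^3 + 3*s^2 + 2*s) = s*(s + 1)*(s^2 + 3*s + 2) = s*(s + 1)^2*(s + 2)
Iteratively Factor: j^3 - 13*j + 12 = (j - 1)*(j^2 + j - 12) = (j - 3)*(j - 1)*(j + 4)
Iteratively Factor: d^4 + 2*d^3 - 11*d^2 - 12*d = (d + 4)*(d^3 - 2*d^2 - 3*d) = (d + 1)*(d + 4)*(d^2 - 3*d) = (d - 3)*(d + 1)*(d + 4)*(d)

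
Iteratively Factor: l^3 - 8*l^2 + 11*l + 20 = (l + 1)*(l^2 - 9*l + 20) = (l - 5)*(l + 1)*(l - 4)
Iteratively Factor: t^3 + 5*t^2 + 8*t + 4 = (t + 2)*(t^2 + 3*t + 2) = (t + 2)^2*(t + 1)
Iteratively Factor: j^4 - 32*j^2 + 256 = (j - 4)*(j^3 + 4*j^2 - 16*j - 64) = (j - 4)^2*(j^2 + 8*j + 16) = (j - 4)^2*(j + 4)*(j + 4)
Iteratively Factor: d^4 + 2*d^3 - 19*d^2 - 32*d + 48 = (d - 4)*(d^3 + 6*d^2 + 5*d - 12) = (d - 4)*(d - 1)*(d^2 + 7*d + 12) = (d - 4)*(d - 1)*(d + 3)*(d + 4)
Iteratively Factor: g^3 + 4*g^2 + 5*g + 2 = (g + 1)*(g^2 + 3*g + 2) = (g + 1)*(g + 2)*(g + 1)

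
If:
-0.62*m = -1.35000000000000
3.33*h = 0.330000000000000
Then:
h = 0.10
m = 2.18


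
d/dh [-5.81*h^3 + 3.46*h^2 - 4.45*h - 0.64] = -17.43*h^2 + 6.92*h - 4.45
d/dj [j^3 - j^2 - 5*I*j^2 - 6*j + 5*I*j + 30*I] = 3*j^2 - 2*j - 10*I*j - 6 + 5*I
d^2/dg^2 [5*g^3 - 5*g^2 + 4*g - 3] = 30*g - 10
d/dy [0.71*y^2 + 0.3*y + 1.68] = 1.42*y + 0.3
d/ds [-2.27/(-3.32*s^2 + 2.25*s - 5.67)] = (5.1075 - 15.0728*s)/(3.32*s^2 - 2.25*s + 5.67)^2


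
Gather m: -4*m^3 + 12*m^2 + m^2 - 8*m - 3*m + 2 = -4*m^3 + 13*m^2 - 11*m + 2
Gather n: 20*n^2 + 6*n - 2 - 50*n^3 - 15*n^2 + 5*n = -50*n^3 + 5*n^2 + 11*n - 2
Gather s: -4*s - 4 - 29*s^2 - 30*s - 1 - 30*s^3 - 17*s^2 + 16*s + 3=-30*s^3 - 46*s^2 - 18*s - 2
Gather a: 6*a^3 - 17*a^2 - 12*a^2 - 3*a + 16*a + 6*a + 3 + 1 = 6*a^3 - 29*a^2 + 19*a + 4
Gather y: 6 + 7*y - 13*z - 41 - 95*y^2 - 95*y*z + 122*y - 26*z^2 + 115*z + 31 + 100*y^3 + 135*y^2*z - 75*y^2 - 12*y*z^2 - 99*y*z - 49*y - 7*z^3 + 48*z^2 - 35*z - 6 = 100*y^3 + y^2*(135*z - 170) + y*(-12*z^2 - 194*z + 80) - 7*z^3 + 22*z^2 + 67*z - 10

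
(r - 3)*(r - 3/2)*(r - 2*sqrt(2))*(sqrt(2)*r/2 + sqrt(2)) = sqrt(2)*r^4/2 - 2*r^3 - 5*sqrt(2)*r^3/4 - 9*sqrt(2)*r^2/4 + 5*r^2 + 9*sqrt(2)*r/2 + 9*r - 18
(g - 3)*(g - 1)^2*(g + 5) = g^4 - 18*g^2 + 32*g - 15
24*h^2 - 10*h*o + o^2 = (-6*h + o)*(-4*h + o)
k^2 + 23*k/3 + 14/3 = (k + 2/3)*(k + 7)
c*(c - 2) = c^2 - 2*c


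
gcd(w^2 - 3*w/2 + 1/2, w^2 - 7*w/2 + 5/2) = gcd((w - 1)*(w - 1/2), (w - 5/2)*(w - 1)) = w - 1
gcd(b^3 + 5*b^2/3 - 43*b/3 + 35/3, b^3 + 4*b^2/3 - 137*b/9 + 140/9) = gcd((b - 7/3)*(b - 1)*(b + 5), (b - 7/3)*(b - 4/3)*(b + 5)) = b^2 + 8*b/3 - 35/3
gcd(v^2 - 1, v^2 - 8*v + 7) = v - 1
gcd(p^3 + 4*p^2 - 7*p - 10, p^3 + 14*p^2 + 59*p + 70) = p + 5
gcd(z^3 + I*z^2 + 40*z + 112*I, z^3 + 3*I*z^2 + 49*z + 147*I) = z - 7*I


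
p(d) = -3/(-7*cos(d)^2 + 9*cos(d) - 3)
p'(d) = -3*(-14*sin(d)*cos(d) + 9*sin(d))/(-7*cos(d)^2 + 9*cos(d) - 3)^2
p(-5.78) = 6.15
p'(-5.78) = 19.85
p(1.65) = 0.80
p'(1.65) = -2.14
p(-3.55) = 0.17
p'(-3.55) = -0.09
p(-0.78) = 21.50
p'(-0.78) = -103.20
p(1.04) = 12.61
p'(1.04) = -87.50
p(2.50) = 0.20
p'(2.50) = -0.17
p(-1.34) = 2.29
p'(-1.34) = 9.90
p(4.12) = 0.29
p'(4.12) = 0.40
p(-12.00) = 7.69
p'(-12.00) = 29.79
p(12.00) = 7.69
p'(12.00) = -29.79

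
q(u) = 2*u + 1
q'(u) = 2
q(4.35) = 9.70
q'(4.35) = 2.00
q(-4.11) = -7.22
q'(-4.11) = 2.00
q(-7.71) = -14.42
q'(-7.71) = 2.00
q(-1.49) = -1.98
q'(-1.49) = 2.00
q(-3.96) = -6.92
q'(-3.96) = 2.00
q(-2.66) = -4.32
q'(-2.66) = 2.00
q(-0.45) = 0.10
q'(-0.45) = 2.00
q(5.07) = 11.14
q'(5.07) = 2.00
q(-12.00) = -23.00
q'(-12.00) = 2.00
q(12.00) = 25.00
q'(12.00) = 2.00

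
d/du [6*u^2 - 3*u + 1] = 12*u - 3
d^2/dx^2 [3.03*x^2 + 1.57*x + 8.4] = 6.06000000000000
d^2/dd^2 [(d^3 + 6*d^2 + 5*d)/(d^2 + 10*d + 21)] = 24*(2*d^3 + 21*d^2 + 84*d + 133)/(d^6 + 30*d^5 + 363*d^4 + 2260*d^3 + 7623*d^2 + 13230*d + 9261)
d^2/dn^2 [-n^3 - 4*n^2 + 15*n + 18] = -6*n - 8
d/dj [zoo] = 0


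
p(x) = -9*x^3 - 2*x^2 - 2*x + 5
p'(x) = -27*x^2 - 4*x - 2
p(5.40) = -1481.30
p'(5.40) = -810.92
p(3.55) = -429.95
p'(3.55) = -356.47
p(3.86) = -550.13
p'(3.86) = -419.73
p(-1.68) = 45.39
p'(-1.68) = -71.48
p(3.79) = -521.27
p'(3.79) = -404.99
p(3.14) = -299.63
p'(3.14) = -280.77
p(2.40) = -135.74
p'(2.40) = -167.12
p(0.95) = -6.42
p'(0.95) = -30.17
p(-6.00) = 1889.00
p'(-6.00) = -950.00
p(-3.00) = 236.00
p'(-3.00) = -233.00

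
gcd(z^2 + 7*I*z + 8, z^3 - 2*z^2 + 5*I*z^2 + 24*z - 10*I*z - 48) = z + 8*I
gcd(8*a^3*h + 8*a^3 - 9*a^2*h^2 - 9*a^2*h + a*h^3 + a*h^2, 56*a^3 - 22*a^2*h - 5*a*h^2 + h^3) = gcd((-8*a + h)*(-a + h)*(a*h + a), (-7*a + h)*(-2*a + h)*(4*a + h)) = 1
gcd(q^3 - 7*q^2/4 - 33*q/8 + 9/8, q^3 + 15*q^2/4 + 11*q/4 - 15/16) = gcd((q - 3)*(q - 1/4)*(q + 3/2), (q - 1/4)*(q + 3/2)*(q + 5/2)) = q^2 + 5*q/4 - 3/8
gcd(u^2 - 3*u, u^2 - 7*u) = u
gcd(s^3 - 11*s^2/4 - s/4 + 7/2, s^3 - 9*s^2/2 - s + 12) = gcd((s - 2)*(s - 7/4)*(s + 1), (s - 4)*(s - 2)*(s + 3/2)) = s - 2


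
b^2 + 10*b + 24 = (b + 4)*(b + 6)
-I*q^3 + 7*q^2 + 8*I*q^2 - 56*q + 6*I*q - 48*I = (q - 8)*(q + 6*I)*(-I*q + 1)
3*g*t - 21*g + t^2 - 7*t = (3*g + t)*(t - 7)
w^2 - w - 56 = (w - 8)*(w + 7)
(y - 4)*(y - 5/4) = y^2 - 21*y/4 + 5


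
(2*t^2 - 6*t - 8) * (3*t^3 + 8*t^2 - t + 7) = 6*t^5 - 2*t^4 - 74*t^3 - 44*t^2 - 34*t - 56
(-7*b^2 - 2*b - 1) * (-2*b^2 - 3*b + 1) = 14*b^4 + 25*b^3 + b^2 + b - 1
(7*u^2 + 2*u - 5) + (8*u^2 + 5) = 15*u^2 + 2*u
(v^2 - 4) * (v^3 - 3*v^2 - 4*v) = v^5 - 3*v^4 - 8*v^3 + 12*v^2 + 16*v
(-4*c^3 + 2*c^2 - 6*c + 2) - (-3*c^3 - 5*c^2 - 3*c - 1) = -c^3 + 7*c^2 - 3*c + 3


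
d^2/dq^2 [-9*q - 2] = 0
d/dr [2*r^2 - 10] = 4*r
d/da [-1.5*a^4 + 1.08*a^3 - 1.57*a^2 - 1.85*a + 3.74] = -6.0*a^3 + 3.24*a^2 - 3.14*a - 1.85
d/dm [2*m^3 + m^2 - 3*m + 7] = 6*m^2 + 2*m - 3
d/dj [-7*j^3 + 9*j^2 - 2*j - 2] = -21*j^2 + 18*j - 2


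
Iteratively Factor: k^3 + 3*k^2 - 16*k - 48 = (k + 4)*(k^2 - k - 12) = (k - 4)*(k + 4)*(k + 3)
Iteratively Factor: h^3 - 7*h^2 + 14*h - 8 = (h - 2)*(h^2 - 5*h + 4) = (h - 4)*(h - 2)*(h - 1)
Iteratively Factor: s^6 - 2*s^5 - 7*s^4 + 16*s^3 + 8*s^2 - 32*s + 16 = (s + 2)*(s^5 - 4*s^4 + s^3 + 14*s^2 - 20*s + 8) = (s + 2)^2*(s^4 - 6*s^3 + 13*s^2 - 12*s + 4) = (s - 2)*(s + 2)^2*(s^3 - 4*s^2 + 5*s - 2) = (s - 2)^2*(s + 2)^2*(s^2 - 2*s + 1) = (s - 2)^2*(s - 1)*(s + 2)^2*(s - 1)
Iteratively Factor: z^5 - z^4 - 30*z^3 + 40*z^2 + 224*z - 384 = (z - 3)*(z^4 + 2*z^3 - 24*z^2 - 32*z + 128) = (z - 3)*(z + 4)*(z^3 - 2*z^2 - 16*z + 32) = (z - 4)*(z - 3)*(z + 4)*(z^2 + 2*z - 8) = (z - 4)*(z - 3)*(z - 2)*(z + 4)*(z + 4)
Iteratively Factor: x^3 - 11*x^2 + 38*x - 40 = (x - 2)*(x^2 - 9*x + 20) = (x - 5)*(x - 2)*(x - 4)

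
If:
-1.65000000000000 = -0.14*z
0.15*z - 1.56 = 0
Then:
No Solution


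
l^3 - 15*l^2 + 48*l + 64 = (l - 8)^2*(l + 1)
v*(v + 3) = v^2 + 3*v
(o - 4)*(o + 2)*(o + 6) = o^3 + 4*o^2 - 20*o - 48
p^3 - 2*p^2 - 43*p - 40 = (p - 8)*(p + 1)*(p + 5)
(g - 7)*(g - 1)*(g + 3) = g^3 - 5*g^2 - 17*g + 21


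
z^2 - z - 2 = (z - 2)*(z + 1)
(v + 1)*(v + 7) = v^2 + 8*v + 7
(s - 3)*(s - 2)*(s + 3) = s^3 - 2*s^2 - 9*s + 18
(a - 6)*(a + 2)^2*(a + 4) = a^4 + 2*a^3 - 28*a^2 - 104*a - 96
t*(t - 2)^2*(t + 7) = t^4 + 3*t^3 - 24*t^2 + 28*t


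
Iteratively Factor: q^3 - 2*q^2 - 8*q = (q)*(q^2 - 2*q - 8) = q*(q - 4)*(q + 2)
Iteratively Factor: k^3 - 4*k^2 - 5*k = (k + 1)*(k^2 - 5*k) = (k - 5)*(k + 1)*(k)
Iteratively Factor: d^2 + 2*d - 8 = (d + 4)*(d - 2)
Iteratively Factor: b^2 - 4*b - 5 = (b + 1)*(b - 5)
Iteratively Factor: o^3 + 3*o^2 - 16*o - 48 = (o + 3)*(o^2 - 16) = (o + 3)*(o + 4)*(o - 4)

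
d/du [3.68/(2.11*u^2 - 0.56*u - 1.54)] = (2.0608 - 15.5296*u)/(-2.11*u^2 + 0.56*u + 1.54)^2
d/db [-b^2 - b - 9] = -2*b - 1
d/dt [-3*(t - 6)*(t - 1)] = 21 - 6*t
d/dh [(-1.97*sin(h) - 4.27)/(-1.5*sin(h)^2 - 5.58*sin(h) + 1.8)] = (-12.81*sin(h) + 1.4775*cos(2*h) - 28.8501)*cos(h)/(1.5*sin(h)^2 + 5.58*sin(h) - 1.8)^2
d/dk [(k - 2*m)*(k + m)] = 2*k - m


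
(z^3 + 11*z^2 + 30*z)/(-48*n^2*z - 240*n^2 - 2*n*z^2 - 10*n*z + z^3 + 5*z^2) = z*(z + 6)/(-48*n^2 - 2*n*z + z^2)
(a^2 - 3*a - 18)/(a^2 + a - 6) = (a - 6)/(a - 2)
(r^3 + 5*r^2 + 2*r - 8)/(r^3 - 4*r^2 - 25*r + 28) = (r + 2)/(r - 7)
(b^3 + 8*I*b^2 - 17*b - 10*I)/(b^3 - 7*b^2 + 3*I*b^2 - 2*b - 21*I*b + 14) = (b + 5*I)/(b - 7)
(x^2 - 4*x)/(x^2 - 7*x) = (x - 4)/(x - 7)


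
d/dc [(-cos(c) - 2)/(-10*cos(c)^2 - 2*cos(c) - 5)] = (10*cos(c)^2 + 40*cos(c) - 1)*sin(c)/(-10*sin(c)^2 + 2*cos(c) + 15)^2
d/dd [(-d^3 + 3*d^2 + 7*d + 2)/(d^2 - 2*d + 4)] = (-d^4 + 4*d^3 - 25*d^2 + 20*d + 32)/(d^4 - 4*d^3 + 12*d^2 - 16*d + 16)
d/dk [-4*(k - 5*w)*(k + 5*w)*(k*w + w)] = 4*w*(-3*k^2 - 2*k + 25*w^2)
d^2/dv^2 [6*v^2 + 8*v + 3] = 12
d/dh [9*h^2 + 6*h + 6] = 18*h + 6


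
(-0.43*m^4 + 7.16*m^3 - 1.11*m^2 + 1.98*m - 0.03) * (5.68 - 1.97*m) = 0.8471*m^5 - 16.5476*m^4 + 42.8555*m^3 - 10.2054*m^2 + 11.3055*m - 0.1704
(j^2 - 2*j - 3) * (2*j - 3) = 2*j^3 - 7*j^2 + 9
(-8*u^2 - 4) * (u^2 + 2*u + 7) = -8*u^4 - 16*u^3 - 60*u^2 - 8*u - 28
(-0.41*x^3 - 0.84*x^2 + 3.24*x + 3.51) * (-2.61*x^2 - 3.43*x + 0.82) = 1.0701*x^5 + 3.5987*x^4 - 5.9114*x^3 - 20.9631*x^2 - 9.3825*x + 2.8782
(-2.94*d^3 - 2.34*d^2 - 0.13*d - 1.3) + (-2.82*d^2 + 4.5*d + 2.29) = -2.94*d^3 - 5.16*d^2 + 4.37*d + 0.99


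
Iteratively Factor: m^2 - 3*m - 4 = (m - 4)*(m + 1)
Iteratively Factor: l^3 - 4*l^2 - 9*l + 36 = (l + 3)*(l^2 - 7*l + 12) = (l - 3)*(l + 3)*(l - 4)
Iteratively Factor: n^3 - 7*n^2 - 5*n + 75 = (n - 5)*(n^2 - 2*n - 15) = (n - 5)^2*(n + 3)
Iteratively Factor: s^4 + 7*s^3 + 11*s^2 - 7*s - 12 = (s + 3)*(s^3 + 4*s^2 - s - 4) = (s + 1)*(s + 3)*(s^2 + 3*s - 4) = (s + 1)*(s + 3)*(s + 4)*(s - 1)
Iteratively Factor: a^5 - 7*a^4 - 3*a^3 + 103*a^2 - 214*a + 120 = (a + 4)*(a^4 - 11*a^3 + 41*a^2 - 61*a + 30) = (a - 1)*(a + 4)*(a^3 - 10*a^2 + 31*a - 30) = (a - 3)*(a - 1)*(a + 4)*(a^2 - 7*a + 10) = (a - 5)*(a - 3)*(a - 1)*(a + 4)*(a - 2)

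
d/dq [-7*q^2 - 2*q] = -14*q - 2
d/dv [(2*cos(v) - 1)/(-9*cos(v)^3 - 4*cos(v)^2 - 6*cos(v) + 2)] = 16*(-36*cos(v)^3 + 19*cos(v)^2 + 8*cos(v) + 2)*sin(v)/(51*cos(v) + 8*cos(2*v) + 9*cos(3*v))^2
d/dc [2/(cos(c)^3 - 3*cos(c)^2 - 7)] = 6*(cos(c) - 2)*sin(c)*cos(c)/(-cos(c)^3 + 3*cos(c)^2 + 7)^2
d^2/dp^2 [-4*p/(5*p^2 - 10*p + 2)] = 40*(-20*p*(p - 1)^2 + (3*p - 2)*(5*p^2 - 10*p + 2))/(5*p^2 - 10*p + 2)^3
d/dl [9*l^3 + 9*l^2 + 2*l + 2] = 27*l^2 + 18*l + 2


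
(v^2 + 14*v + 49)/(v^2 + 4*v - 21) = (v + 7)/(v - 3)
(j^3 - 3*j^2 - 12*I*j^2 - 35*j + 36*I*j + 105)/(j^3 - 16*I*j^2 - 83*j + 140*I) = (j - 3)/(j - 4*I)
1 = 1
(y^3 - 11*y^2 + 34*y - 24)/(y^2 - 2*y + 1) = (y^2 - 10*y + 24)/(y - 1)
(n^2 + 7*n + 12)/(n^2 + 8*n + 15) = (n + 4)/(n + 5)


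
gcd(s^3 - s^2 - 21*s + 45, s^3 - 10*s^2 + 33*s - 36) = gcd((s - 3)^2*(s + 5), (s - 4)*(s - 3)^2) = s^2 - 6*s + 9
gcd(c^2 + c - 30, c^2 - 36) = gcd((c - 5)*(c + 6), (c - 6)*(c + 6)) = c + 6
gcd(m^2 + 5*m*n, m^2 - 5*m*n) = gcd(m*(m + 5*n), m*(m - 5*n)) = m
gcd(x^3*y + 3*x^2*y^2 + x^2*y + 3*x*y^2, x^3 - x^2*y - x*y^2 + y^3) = 1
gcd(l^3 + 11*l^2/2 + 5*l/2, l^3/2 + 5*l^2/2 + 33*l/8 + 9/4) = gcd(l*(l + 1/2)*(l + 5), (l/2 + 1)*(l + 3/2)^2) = 1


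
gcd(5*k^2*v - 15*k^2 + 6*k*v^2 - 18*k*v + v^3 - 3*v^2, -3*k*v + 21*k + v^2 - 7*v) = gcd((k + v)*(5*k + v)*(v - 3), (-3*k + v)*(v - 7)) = 1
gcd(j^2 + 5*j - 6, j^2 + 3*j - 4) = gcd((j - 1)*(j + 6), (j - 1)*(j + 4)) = j - 1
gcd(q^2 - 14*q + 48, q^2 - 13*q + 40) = q - 8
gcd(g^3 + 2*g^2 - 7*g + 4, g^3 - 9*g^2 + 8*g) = g - 1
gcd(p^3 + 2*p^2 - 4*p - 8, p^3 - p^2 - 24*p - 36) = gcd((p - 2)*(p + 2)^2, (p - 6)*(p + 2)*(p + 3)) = p + 2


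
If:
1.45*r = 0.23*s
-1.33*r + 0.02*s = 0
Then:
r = 0.00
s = 0.00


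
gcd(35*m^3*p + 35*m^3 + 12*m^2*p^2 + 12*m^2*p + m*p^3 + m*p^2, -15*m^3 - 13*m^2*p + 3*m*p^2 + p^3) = 5*m + p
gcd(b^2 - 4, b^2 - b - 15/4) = 1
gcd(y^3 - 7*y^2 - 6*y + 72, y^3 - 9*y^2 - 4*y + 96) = y^2 - y - 12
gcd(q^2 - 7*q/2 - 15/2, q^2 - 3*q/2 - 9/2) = q + 3/2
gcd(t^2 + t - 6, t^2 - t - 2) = t - 2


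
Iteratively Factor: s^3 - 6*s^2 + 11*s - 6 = (s - 2)*(s^2 - 4*s + 3) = (s - 3)*(s - 2)*(s - 1)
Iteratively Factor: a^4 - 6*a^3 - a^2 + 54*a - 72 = (a + 3)*(a^3 - 9*a^2 + 26*a - 24) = (a - 3)*(a + 3)*(a^2 - 6*a + 8) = (a - 3)*(a - 2)*(a + 3)*(a - 4)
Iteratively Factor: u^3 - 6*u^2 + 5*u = (u - 5)*(u^2 - u) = u*(u - 5)*(u - 1)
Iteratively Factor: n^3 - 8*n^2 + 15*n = (n)*(n^2 - 8*n + 15) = n*(n - 5)*(n - 3)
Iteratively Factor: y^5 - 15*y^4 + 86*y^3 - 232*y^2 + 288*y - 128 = (y - 1)*(y^4 - 14*y^3 + 72*y^2 - 160*y + 128) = (y - 2)*(y - 1)*(y^3 - 12*y^2 + 48*y - 64) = (y - 4)*(y - 2)*(y - 1)*(y^2 - 8*y + 16) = (y - 4)^2*(y - 2)*(y - 1)*(y - 4)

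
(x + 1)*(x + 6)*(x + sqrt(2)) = x^3 + sqrt(2)*x^2 + 7*x^2 + 6*x + 7*sqrt(2)*x + 6*sqrt(2)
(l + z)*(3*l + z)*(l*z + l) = 3*l^3*z + 3*l^3 + 4*l^2*z^2 + 4*l^2*z + l*z^3 + l*z^2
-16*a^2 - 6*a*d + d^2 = (-8*a + d)*(2*a + d)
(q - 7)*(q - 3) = q^2 - 10*q + 21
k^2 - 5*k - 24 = (k - 8)*(k + 3)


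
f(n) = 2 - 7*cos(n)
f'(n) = 7*sin(n)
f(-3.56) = 8.40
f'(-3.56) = 2.84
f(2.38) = 7.07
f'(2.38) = 4.83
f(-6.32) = -5.00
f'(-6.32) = -0.26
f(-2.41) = 7.21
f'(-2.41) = -4.68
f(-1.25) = -0.21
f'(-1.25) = -6.64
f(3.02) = 8.95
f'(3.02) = 0.85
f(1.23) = -0.34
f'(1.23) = 6.60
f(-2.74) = 8.44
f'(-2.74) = -2.74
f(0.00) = -5.00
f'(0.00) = 0.00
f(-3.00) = 8.93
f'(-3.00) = -0.99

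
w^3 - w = w*(w - 1)*(w + 1)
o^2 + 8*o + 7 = (o + 1)*(o + 7)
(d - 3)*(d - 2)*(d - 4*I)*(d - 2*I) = d^4 - 5*d^3 - 6*I*d^3 - 2*d^2 + 30*I*d^2 + 40*d - 36*I*d - 48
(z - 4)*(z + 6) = z^2 + 2*z - 24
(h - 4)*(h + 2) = h^2 - 2*h - 8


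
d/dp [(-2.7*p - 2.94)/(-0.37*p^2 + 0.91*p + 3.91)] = (0.999*p^2 - 2.457*p - (0.74*p - 0.91)*(2.7*p + 2.94) - 10.557)/(-0.37*p^2 + 0.91*p + 3.91)^2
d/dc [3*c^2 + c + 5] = 6*c + 1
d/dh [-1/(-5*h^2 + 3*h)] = (3 - 10*h)/(h^2*(5*h - 3)^2)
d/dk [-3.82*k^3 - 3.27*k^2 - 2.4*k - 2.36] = -11.46*k^2 - 6.54*k - 2.4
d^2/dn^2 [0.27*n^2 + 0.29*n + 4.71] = 0.540000000000000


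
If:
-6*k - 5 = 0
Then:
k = -5/6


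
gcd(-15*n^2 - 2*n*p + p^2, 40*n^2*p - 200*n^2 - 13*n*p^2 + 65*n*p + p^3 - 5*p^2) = -5*n + p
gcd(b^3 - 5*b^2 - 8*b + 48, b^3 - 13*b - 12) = b^2 - b - 12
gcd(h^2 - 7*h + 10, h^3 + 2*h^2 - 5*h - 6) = h - 2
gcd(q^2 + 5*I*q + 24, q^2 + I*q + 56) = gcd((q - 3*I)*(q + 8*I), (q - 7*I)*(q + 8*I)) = q + 8*I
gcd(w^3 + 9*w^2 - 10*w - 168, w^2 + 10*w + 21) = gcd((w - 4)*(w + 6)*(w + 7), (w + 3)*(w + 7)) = w + 7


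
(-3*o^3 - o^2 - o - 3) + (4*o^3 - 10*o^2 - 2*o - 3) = o^3 - 11*o^2 - 3*o - 6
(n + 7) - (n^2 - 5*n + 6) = -n^2 + 6*n + 1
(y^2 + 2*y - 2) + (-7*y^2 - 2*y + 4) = 2 - 6*y^2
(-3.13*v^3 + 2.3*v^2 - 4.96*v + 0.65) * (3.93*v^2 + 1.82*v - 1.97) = -12.3009*v^5 + 3.3424*v^4 - 9.1407*v^3 - 11.0037*v^2 + 10.9542*v - 1.2805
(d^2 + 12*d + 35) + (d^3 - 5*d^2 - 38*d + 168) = d^3 - 4*d^2 - 26*d + 203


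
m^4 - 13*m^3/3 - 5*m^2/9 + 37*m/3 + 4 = (m - 3)^2*(m + 1/3)*(m + 4/3)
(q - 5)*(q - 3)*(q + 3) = q^3 - 5*q^2 - 9*q + 45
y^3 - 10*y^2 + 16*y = y*(y - 8)*(y - 2)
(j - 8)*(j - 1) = j^2 - 9*j + 8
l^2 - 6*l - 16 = (l - 8)*(l + 2)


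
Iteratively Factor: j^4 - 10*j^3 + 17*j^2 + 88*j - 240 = (j - 4)*(j^3 - 6*j^2 - 7*j + 60) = (j - 5)*(j - 4)*(j^2 - j - 12) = (j - 5)*(j - 4)*(j + 3)*(j - 4)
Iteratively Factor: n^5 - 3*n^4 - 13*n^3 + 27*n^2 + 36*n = (n)*(n^4 - 3*n^3 - 13*n^2 + 27*n + 36) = n*(n - 3)*(n^3 - 13*n - 12) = n*(n - 4)*(n - 3)*(n^2 + 4*n + 3) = n*(n - 4)*(n - 3)*(n + 3)*(n + 1)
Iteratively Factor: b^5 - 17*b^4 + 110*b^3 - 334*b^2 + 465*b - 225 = (b - 3)*(b^4 - 14*b^3 + 68*b^2 - 130*b + 75) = (b - 3)*(b - 1)*(b^3 - 13*b^2 + 55*b - 75) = (b - 5)*(b - 3)*(b - 1)*(b^2 - 8*b + 15) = (b - 5)^2*(b - 3)*(b - 1)*(b - 3)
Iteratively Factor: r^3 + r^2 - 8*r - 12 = (r + 2)*(r^2 - r - 6) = (r - 3)*(r + 2)*(r + 2)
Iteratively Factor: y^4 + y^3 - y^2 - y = (y + 1)*(y^3 - y) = (y + 1)^2*(y^2 - y) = (y - 1)*(y + 1)^2*(y)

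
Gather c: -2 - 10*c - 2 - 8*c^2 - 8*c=-8*c^2 - 18*c - 4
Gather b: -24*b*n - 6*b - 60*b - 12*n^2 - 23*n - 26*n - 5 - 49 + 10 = b*(-24*n - 66) - 12*n^2 - 49*n - 44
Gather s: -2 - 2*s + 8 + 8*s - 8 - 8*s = -2*s - 2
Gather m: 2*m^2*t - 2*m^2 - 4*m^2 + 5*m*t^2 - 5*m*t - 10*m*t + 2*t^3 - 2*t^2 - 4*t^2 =m^2*(2*t - 6) + m*(5*t^2 - 15*t) + 2*t^3 - 6*t^2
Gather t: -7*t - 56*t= -63*t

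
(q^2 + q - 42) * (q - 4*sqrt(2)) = q^3 - 4*sqrt(2)*q^2 + q^2 - 42*q - 4*sqrt(2)*q + 168*sqrt(2)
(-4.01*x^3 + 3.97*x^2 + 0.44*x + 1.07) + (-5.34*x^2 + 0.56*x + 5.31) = -4.01*x^3 - 1.37*x^2 + 1.0*x + 6.38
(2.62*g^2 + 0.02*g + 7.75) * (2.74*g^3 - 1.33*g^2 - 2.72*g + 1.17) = 7.1788*g^5 - 3.4298*g^4 + 14.082*g^3 - 7.2965*g^2 - 21.0566*g + 9.0675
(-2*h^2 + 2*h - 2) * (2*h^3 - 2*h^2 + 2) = -4*h^5 + 8*h^4 - 8*h^3 + 4*h - 4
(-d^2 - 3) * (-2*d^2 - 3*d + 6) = 2*d^4 + 3*d^3 + 9*d - 18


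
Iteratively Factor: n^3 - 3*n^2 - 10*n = (n + 2)*(n^2 - 5*n) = n*(n + 2)*(n - 5)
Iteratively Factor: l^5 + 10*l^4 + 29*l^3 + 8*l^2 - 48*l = (l + 4)*(l^4 + 6*l^3 + 5*l^2 - 12*l) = (l + 4)^2*(l^3 + 2*l^2 - 3*l) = l*(l + 4)^2*(l^2 + 2*l - 3) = l*(l - 1)*(l + 4)^2*(l + 3)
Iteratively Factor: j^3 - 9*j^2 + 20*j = (j - 4)*(j^2 - 5*j) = (j - 5)*(j - 4)*(j)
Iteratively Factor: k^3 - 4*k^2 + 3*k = (k)*(k^2 - 4*k + 3) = k*(k - 3)*(k - 1)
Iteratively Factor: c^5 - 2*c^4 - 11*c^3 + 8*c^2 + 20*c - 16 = (c - 4)*(c^4 + 2*c^3 - 3*c^2 - 4*c + 4) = (c - 4)*(c - 1)*(c^3 + 3*c^2 - 4) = (c - 4)*(c - 1)^2*(c^2 + 4*c + 4) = (c - 4)*(c - 1)^2*(c + 2)*(c + 2)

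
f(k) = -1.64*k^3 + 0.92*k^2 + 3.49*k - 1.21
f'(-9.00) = -411.59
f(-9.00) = 1237.46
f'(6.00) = -162.59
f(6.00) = -301.39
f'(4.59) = -91.72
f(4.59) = -124.40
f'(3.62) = -54.32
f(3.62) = -54.32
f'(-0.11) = 3.23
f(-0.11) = -1.58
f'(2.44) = -21.31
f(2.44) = -11.04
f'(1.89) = -10.61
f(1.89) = -2.40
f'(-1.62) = -12.40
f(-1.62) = 2.52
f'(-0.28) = 2.59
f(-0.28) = -2.08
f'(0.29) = 3.61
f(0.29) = -0.16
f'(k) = -4.92*k^2 + 1.84*k + 3.49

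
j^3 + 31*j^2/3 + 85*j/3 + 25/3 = (j + 1/3)*(j + 5)^2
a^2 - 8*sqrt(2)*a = a*(a - 8*sqrt(2))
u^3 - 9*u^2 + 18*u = u*(u - 6)*(u - 3)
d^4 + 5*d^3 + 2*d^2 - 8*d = d*(d - 1)*(d + 2)*(d + 4)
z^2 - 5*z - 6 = (z - 6)*(z + 1)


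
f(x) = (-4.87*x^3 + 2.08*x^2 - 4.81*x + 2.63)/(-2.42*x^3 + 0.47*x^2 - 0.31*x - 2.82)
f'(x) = (-14.61*x^2 + 4.16*x - 4.81)/(-2.42*x^3 + 0.47*x^2 - 0.31*x - 2.82) + (7.26*x^2 - 0.94*x + 0.31)*(-4.87*x^3 + 2.08*x^2 - 4.81*x + 2.63)/(-2.42*x^3 + 0.47*x^2 - 0.31*x - 2.82)^2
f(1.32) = 1.42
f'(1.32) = 1.03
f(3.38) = 1.94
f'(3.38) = 0.03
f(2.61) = 1.89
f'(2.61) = 0.09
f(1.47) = 1.55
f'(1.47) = 0.77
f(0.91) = 0.81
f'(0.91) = 1.91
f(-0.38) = -2.01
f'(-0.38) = 4.78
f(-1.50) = 4.51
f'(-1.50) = 5.45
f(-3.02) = 2.47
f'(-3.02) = 0.30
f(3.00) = 1.92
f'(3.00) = 0.05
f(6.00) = 1.97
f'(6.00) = 0.01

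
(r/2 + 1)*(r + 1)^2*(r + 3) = r^4/2 + 7*r^3/2 + 17*r^2/2 + 17*r/2 + 3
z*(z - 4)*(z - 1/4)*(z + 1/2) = z^4 - 15*z^3/4 - 9*z^2/8 + z/2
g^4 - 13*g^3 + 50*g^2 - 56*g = g*(g - 7)*(g - 4)*(g - 2)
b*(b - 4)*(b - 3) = b^3 - 7*b^2 + 12*b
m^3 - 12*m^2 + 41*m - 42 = (m - 7)*(m - 3)*(m - 2)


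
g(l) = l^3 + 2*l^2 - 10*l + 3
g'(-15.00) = 605.00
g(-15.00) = -2772.00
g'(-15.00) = 605.00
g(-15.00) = -2772.00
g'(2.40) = 16.88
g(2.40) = 4.34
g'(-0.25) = -10.81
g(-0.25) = 5.61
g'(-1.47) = -9.40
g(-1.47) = 18.85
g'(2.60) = 20.68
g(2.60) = 8.10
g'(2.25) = 14.19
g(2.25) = 2.02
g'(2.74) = 23.48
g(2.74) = 11.19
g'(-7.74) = 138.76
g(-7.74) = -263.47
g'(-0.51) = -11.26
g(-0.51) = 8.49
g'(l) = 3*l^2 + 4*l - 10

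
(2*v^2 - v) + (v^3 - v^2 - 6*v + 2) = v^3 + v^2 - 7*v + 2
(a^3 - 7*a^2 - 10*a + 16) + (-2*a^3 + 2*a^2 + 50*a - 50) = -a^3 - 5*a^2 + 40*a - 34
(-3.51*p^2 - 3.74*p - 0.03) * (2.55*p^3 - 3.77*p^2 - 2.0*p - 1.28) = -8.9505*p^5 + 3.6957*p^4 + 21.0433*p^3 + 12.0859*p^2 + 4.8472*p + 0.0384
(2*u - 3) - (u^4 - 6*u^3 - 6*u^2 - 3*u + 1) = -u^4 + 6*u^3 + 6*u^2 + 5*u - 4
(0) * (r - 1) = 0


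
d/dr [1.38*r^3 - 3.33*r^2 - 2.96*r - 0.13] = 4.14*r^2 - 6.66*r - 2.96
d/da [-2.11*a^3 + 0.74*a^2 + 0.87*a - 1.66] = -6.33*a^2 + 1.48*a + 0.87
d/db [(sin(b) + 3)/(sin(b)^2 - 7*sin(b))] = (-cos(b) - 6/tan(b) + 21*cos(b)/sin(b)^2)/(sin(b) - 7)^2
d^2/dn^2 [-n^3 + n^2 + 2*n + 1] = 2 - 6*n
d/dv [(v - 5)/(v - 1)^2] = (9 - v)/(v - 1)^3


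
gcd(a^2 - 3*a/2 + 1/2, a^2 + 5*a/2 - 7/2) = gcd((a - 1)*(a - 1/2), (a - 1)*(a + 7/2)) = a - 1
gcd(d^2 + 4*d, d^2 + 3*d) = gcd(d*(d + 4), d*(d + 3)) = d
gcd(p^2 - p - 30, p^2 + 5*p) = p + 5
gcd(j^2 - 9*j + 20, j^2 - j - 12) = j - 4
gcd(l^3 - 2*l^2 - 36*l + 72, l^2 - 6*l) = l - 6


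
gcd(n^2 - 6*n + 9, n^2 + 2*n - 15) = n - 3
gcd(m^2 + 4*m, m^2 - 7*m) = m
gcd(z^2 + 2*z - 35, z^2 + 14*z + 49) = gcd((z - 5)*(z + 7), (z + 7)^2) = z + 7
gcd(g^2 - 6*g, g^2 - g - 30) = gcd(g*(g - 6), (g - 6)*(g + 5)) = g - 6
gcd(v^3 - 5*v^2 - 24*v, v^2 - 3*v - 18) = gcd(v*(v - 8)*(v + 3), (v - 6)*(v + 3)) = v + 3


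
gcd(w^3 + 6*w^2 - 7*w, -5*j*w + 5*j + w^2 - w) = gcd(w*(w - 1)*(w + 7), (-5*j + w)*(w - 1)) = w - 1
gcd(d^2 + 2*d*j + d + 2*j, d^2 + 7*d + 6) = d + 1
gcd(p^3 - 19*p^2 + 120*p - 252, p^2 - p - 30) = p - 6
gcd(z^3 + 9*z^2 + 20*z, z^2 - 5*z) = z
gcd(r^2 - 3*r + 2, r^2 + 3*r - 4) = r - 1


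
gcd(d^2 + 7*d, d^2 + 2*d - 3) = 1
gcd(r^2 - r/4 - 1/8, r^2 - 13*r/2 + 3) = r - 1/2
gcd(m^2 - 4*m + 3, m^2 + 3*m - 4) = m - 1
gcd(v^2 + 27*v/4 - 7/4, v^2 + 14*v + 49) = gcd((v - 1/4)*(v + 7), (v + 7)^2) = v + 7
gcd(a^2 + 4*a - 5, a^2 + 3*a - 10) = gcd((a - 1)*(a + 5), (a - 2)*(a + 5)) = a + 5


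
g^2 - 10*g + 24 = (g - 6)*(g - 4)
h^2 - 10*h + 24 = (h - 6)*(h - 4)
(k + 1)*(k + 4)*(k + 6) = k^3 + 11*k^2 + 34*k + 24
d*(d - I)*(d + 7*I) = d^3 + 6*I*d^2 + 7*d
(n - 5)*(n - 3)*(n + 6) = n^3 - 2*n^2 - 33*n + 90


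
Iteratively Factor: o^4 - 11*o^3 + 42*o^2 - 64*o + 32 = (o - 4)*(o^3 - 7*o^2 + 14*o - 8) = (o - 4)*(o - 2)*(o^2 - 5*o + 4) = (o - 4)^2*(o - 2)*(o - 1)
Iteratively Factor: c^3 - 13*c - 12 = (c + 3)*(c^2 - 3*c - 4) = (c - 4)*(c + 3)*(c + 1)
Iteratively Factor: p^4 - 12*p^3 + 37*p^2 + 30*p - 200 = (p + 2)*(p^3 - 14*p^2 + 65*p - 100) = (p - 5)*(p + 2)*(p^2 - 9*p + 20) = (p - 5)^2*(p + 2)*(p - 4)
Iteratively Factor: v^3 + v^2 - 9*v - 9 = (v - 3)*(v^2 + 4*v + 3) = (v - 3)*(v + 1)*(v + 3)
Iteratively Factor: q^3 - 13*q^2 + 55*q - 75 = (q - 3)*(q^2 - 10*q + 25) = (q - 5)*(q - 3)*(q - 5)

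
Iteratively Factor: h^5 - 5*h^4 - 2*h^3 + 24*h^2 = (h - 4)*(h^4 - h^3 - 6*h^2) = h*(h - 4)*(h^3 - h^2 - 6*h) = h*(h - 4)*(h - 3)*(h^2 + 2*h) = h*(h - 4)*(h - 3)*(h + 2)*(h)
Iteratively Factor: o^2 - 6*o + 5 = (o - 5)*(o - 1)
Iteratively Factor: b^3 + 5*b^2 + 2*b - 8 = (b + 2)*(b^2 + 3*b - 4) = (b - 1)*(b + 2)*(b + 4)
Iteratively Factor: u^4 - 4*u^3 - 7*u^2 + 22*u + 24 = (u + 1)*(u^3 - 5*u^2 - 2*u + 24) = (u + 1)*(u + 2)*(u^2 - 7*u + 12) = (u - 3)*(u + 1)*(u + 2)*(u - 4)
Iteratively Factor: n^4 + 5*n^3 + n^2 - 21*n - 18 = (n + 1)*(n^3 + 4*n^2 - 3*n - 18) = (n + 1)*(n + 3)*(n^2 + n - 6) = (n + 1)*(n + 3)^2*(n - 2)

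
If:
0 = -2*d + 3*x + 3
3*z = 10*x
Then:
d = 9*z/20 + 3/2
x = 3*z/10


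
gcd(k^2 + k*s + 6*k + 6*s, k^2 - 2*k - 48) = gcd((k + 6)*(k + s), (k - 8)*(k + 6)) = k + 6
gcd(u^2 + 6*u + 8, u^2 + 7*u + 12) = u + 4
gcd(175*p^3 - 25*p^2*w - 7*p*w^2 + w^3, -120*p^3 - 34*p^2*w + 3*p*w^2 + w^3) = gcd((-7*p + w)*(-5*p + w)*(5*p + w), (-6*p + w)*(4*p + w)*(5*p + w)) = 5*p + w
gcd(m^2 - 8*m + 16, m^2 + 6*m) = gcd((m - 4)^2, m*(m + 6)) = 1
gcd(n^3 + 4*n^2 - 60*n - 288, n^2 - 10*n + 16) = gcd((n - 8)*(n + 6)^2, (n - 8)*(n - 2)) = n - 8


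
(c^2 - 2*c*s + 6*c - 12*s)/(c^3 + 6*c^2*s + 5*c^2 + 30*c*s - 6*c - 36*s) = (c - 2*s)/(c^2 + 6*c*s - c - 6*s)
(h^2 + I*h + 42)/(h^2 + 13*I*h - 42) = (h - 6*I)/(h + 6*I)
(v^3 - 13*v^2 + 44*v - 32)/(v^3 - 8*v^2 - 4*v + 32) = (v^2 - 5*v + 4)/(v^2 - 4)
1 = 1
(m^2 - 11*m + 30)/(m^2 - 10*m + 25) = (m - 6)/(m - 5)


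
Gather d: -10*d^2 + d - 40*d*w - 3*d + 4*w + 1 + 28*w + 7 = -10*d^2 + d*(-40*w - 2) + 32*w + 8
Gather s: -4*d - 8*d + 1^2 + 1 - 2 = -12*d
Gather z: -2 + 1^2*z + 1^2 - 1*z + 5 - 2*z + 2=6 - 2*z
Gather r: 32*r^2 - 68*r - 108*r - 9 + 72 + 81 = 32*r^2 - 176*r + 144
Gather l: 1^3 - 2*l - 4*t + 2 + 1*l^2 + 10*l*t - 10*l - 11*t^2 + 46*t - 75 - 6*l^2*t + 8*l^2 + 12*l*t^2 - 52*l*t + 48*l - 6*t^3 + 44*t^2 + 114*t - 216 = l^2*(9 - 6*t) + l*(12*t^2 - 42*t + 36) - 6*t^3 + 33*t^2 + 156*t - 288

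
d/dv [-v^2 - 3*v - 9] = -2*v - 3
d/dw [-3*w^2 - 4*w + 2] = -6*w - 4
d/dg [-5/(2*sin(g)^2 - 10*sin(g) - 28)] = 5*(2*sin(g) - 5)*cos(g)/(2*(sin(g) - 7)^2*(sin(g) + 2)^2)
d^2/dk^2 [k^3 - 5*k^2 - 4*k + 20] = 6*k - 10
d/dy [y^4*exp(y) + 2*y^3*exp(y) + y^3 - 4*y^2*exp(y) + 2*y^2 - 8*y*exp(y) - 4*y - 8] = y^4*exp(y) + 6*y^3*exp(y) + 2*y^2*exp(y) + 3*y^2 - 16*y*exp(y) + 4*y - 8*exp(y) - 4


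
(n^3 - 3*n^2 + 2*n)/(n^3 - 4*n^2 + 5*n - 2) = n/(n - 1)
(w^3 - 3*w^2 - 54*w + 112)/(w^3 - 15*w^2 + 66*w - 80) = (w + 7)/(w - 5)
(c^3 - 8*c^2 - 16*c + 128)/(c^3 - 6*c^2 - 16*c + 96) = (c - 8)/(c - 6)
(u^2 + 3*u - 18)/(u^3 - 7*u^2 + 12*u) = (u + 6)/(u*(u - 4))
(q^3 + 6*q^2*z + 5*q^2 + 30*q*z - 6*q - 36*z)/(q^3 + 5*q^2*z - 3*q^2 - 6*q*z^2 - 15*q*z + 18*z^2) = (-q^2 - 5*q + 6)/(-q^2 + q*z + 3*q - 3*z)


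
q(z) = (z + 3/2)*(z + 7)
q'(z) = 2*z + 17/2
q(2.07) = 32.38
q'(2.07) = 12.64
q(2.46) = 37.46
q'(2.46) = 13.42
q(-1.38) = 0.67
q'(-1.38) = 5.74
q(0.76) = 17.54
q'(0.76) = 10.02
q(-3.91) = -7.45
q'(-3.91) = 0.68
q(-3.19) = -6.44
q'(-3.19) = 2.12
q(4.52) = 69.35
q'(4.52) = 17.54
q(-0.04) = 10.16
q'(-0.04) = 8.42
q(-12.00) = 52.50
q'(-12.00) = -15.50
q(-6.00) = -4.50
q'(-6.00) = -3.50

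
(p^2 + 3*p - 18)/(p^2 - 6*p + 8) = (p^2 + 3*p - 18)/(p^2 - 6*p + 8)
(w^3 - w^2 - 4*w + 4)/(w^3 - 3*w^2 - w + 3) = (w^2 - 4)/(w^2 - 2*w - 3)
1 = 1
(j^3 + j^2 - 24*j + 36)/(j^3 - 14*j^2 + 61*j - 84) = (j^2 + 4*j - 12)/(j^2 - 11*j + 28)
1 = 1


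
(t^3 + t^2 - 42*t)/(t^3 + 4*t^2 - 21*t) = (t - 6)/(t - 3)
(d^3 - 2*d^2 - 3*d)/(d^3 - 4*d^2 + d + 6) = d/(d - 2)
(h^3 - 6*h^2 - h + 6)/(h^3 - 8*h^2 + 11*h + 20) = (h^2 - 7*h + 6)/(h^2 - 9*h + 20)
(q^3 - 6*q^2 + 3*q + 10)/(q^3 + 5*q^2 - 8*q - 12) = (q - 5)/(q + 6)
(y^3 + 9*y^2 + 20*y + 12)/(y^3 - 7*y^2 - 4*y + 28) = (y^2 + 7*y + 6)/(y^2 - 9*y + 14)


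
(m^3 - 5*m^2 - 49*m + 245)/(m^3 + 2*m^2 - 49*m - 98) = (m - 5)/(m + 2)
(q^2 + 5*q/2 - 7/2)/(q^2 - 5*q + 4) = (q + 7/2)/(q - 4)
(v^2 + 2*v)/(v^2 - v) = (v + 2)/(v - 1)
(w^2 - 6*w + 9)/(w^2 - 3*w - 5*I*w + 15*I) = (w - 3)/(w - 5*I)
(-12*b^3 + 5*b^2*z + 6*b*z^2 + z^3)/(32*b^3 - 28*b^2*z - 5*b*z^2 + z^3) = (3*b + z)/(-8*b + z)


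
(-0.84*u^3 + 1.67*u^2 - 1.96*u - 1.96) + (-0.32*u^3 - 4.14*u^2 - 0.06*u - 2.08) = -1.16*u^3 - 2.47*u^2 - 2.02*u - 4.04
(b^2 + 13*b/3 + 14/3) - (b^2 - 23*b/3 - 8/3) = 12*b + 22/3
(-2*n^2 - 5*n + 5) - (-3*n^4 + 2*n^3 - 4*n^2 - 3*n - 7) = 3*n^4 - 2*n^3 + 2*n^2 - 2*n + 12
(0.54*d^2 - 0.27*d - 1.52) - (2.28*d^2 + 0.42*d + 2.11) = -1.74*d^2 - 0.69*d - 3.63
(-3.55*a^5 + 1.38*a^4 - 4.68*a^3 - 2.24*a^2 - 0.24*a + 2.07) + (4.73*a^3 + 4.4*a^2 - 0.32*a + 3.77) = -3.55*a^5 + 1.38*a^4 + 0.0500000000000007*a^3 + 2.16*a^2 - 0.56*a + 5.84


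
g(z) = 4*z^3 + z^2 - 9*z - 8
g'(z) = 12*z^2 + 2*z - 9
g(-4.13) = -235.55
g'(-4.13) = 187.42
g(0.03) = -8.27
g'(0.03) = -8.93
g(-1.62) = -7.80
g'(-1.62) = 19.25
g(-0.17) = -6.46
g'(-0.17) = -8.99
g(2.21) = 20.17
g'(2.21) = 54.03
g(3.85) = 200.44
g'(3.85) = 176.57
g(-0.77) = -2.30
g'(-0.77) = -3.43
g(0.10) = -8.89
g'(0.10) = -8.68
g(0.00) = -8.00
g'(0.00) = -9.00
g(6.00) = 838.00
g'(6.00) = 435.00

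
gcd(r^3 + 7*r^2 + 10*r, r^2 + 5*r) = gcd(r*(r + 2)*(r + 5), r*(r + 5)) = r^2 + 5*r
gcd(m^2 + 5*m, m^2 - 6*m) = m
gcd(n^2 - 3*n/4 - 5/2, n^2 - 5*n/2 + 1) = n - 2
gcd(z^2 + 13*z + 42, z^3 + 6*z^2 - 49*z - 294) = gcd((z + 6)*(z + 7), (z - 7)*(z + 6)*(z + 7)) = z^2 + 13*z + 42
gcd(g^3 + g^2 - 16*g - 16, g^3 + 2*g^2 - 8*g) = g + 4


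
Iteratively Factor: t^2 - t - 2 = (t + 1)*(t - 2)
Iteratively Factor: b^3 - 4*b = (b - 2)*(b^2 + 2*b) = (b - 2)*(b + 2)*(b)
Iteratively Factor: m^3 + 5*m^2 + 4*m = (m)*(m^2 + 5*m + 4) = m*(m + 4)*(m + 1)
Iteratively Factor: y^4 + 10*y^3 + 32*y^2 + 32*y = (y + 2)*(y^3 + 8*y^2 + 16*y) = y*(y + 2)*(y^2 + 8*y + 16) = y*(y + 2)*(y + 4)*(y + 4)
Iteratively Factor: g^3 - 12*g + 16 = (g + 4)*(g^2 - 4*g + 4) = (g - 2)*(g + 4)*(g - 2)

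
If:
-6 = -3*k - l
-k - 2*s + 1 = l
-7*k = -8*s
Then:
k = 20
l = -54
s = 35/2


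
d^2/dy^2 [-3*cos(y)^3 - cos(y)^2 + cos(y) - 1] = 5*cos(y)/4 + 2*cos(2*y) + 27*cos(3*y)/4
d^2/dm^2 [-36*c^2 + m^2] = 2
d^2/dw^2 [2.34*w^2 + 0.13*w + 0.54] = 4.68000000000000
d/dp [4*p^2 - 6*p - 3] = 8*p - 6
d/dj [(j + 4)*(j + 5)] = 2*j + 9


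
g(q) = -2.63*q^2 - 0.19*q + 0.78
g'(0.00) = -0.19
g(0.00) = 0.78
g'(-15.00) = 78.71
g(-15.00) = -588.12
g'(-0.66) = 3.28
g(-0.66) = -0.24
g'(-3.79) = 19.75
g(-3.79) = -36.28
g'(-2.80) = 14.54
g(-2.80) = -19.31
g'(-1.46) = 7.49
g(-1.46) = -4.55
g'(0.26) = -1.56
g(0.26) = 0.55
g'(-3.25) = 16.90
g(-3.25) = -26.38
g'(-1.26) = 6.44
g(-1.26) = -3.16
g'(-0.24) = 1.07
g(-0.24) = 0.67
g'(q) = -5.26*q - 0.19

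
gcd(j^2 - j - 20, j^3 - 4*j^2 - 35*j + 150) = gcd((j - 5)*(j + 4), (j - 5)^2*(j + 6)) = j - 5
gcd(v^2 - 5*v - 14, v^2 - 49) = v - 7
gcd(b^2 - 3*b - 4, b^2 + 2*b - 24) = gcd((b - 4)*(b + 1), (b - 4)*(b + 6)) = b - 4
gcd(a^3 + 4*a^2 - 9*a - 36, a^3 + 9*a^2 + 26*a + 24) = a^2 + 7*a + 12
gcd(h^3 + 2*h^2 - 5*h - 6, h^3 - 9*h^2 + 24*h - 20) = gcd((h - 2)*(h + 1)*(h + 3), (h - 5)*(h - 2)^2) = h - 2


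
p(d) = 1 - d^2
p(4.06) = -15.48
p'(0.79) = -1.58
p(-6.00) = -35.00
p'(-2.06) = 4.12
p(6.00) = -35.00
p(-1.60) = -1.56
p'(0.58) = -1.16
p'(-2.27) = 4.54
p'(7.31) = -14.62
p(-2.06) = -3.24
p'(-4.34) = 8.68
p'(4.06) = -8.12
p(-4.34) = -17.84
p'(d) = -2*d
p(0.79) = 0.38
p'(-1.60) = 3.20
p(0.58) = 0.66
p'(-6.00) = 12.00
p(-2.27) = -4.15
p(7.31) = -52.44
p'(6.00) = -12.00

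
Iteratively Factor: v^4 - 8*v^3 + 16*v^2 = (v)*(v^3 - 8*v^2 + 16*v) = v*(v - 4)*(v^2 - 4*v) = v*(v - 4)^2*(v)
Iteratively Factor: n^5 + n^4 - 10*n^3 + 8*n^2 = (n)*(n^4 + n^3 - 10*n^2 + 8*n) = n^2*(n^3 + n^2 - 10*n + 8) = n^2*(n - 2)*(n^2 + 3*n - 4) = n^2*(n - 2)*(n - 1)*(n + 4)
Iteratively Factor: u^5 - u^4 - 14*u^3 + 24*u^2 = (u)*(u^4 - u^3 - 14*u^2 + 24*u) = u*(u - 3)*(u^3 + 2*u^2 - 8*u) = u^2*(u - 3)*(u^2 + 2*u - 8) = u^2*(u - 3)*(u - 2)*(u + 4)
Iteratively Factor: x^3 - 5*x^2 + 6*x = (x - 3)*(x^2 - 2*x) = x*(x - 3)*(x - 2)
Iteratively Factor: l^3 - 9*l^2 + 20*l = (l - 4)*(l^2 - 5*l) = (l - 5)*(l - 4)*(l)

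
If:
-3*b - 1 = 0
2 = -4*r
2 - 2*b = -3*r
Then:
No Solution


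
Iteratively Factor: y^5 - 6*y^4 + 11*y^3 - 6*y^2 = (y)*(y^4 - 6*y^3 + 11*y^2 - 6*y) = y*(y - 1)*(y^3 - 5*y^2 + 6*y) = y*(y - 3)*(y - 1)*(y^2 - 2*y) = y*(y - 3)*(y - 2)*(y - 1)*(y)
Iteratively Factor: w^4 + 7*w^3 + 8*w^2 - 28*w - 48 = (w - 2)*(w^3 + 9*w^2 + 26*w + 24) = (w - 2)*(w + 3)*(w^2 + 6*w + 8) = (w - 2)*(w + 2)*(w + 3)*(w + 4)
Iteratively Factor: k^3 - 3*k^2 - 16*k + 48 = (k - 4)*(k^2 + k - 12) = (k - 4)*(k - 3)*(k + 4)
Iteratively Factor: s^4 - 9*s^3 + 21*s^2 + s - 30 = (s - 3)*(s^3 - 6*s^2 + 3*s + 10) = (s - 3)*(s + 1)*(s^2 - 7*s + 10) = (s - 3)*(s - 2)*(s + 1)*(s - 5)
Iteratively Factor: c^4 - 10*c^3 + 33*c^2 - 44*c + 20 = (c - 2)*(c^3 - 8*c^2 + 17*c - 10) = (c - 2)*(c - 1)*(c^2 - 7*c + 10) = (c - 5)*(c - 2)*(c - 1)*(c - 2)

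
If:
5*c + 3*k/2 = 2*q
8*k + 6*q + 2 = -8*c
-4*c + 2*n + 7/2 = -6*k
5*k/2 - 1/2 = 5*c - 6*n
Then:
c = 71/296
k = -89/148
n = 79/148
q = 11/74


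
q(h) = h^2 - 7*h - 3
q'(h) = 2*h - 7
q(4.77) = -13.64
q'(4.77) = 2.54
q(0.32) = -5.14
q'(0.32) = -6.36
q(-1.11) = 6.00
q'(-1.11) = -9.22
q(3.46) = -15.25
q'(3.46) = -0.08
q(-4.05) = 41.75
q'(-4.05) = -15.10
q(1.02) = -9.10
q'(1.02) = -4.96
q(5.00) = -13.00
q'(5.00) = 3.00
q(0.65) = -7.13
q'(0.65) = -5.70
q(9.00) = 15.00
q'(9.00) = 11.00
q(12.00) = 57.00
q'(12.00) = 17.00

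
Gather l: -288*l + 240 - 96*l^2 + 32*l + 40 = -96*l^2 - 256*l + 280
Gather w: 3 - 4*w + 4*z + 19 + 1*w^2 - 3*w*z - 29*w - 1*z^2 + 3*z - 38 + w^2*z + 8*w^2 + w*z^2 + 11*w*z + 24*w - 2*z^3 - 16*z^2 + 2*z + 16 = w^2*(z + 9) + w*(z^2 + 8*z - 9) - 2*z^3 - 17*z^2 + 9*z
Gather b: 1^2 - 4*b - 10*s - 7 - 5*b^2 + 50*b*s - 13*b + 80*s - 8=-5*b^2 + b*(50*s - 17) + 70*s - 14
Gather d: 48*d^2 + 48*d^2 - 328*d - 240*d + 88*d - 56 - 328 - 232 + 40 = 96*d^2 - 480*d - 576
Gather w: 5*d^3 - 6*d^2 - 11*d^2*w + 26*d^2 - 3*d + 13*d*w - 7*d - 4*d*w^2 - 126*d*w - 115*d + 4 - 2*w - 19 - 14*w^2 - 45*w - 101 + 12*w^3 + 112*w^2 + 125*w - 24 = 5*d^3 + 20*d^2 - 125*d + 12*w^3 + w^2*(98 - 4*d) + w*(-11*d^2 - 113*d + 78) - 140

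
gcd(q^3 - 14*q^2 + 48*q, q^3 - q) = q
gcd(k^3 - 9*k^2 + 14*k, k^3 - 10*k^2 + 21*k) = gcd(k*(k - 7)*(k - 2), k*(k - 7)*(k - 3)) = k^2 - 7*k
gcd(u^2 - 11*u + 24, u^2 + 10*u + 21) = 1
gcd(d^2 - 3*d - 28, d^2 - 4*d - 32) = d + 4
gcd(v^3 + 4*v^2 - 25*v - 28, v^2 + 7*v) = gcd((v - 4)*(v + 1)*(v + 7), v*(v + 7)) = v + 7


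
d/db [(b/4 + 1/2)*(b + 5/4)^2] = 3*b^2/4 + 9*b/4 + 105/64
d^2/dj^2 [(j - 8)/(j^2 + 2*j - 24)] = 2*(3*(2 - j)*(j^2 + 2*j - 24) + 4*(j - 8)*(j + 1)^2)/(j^2 + 2*j - 24)^3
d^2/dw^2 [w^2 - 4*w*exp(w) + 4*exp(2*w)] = -4*w*exp(w) + 16*exp(2*w) - 8*exp(w) + 2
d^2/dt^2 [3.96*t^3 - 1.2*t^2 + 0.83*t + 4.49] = 23.76*t - 2.4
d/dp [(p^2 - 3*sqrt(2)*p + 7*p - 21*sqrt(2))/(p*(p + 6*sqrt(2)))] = (-7*p^2 + 9*sqrt(2)*p^2 + 42*sqrt(2)*p + 252)/(p^2*(p^2 + 12*sqrt(2)*p + 72))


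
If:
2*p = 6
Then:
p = 3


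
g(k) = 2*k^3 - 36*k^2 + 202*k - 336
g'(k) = 6*k^2 - 72*k + 202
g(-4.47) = -2136.88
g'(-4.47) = 643.73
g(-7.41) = -4623.25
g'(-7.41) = 1064.97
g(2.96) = -1.63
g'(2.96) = 41.45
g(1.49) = -108.33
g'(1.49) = 108.04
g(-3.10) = -1367.74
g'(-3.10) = 482.86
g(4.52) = 26.24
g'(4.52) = -0.86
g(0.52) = -240.41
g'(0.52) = 166.18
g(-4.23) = -1985.98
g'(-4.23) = 613.92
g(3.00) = 0.00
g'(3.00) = 40.00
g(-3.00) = -1320.00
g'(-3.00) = 472.00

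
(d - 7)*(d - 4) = d^2 - 11*d + 28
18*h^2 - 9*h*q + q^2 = (-6*h + q)*(-3*h + q)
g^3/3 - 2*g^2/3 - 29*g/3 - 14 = (g/3 + 1)*(g - 7)*(g + 2)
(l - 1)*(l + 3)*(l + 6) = l^3 + 8*l^2 + 9*l - 18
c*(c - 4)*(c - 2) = c^3 - 6*c^2 + 8*c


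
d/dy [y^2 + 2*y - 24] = 2*y + 2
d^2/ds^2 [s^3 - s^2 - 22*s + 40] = 6*s - 2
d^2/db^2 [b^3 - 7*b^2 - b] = 6*b - 14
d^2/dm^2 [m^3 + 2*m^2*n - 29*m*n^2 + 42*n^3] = 6*m + 4*n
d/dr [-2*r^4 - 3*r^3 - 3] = r^2*(-8*r - 9)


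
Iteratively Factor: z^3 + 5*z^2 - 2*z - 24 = (z + 3)*(z^2 + 2*z - 8) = (z - 2)*(z + 3)*(z + 4)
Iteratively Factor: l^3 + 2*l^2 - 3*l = (l + 3)*(l^2 - l) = (l - 1)*(l + 3)*(l)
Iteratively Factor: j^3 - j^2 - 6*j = (j - 3)*(j^2 + 2*j) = j*(j - 3)*(j + 2)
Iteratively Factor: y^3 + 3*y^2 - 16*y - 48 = (y + 3)*(y^2 - 16) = (y - 4)*(y + 3)*(y + 4)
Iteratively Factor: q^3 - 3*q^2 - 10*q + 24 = (q + 3)*(q^2 - 6*q + 8) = (q - 2)*(q + 3)*(q - 4)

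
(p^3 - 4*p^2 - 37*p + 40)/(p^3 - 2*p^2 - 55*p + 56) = (p + 5)/(p + 7)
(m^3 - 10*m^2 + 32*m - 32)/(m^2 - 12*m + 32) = (m^2 - 6*m + 8)/(m - 8)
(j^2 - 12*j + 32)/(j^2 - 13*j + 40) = (j - 4)/(j - 5)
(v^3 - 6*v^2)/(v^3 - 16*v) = v*(v - 6)/(v^2 - 16)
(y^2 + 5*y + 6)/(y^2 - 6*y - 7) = (y^2 + 5*y + 6)/(y^2 - 6*y - 7)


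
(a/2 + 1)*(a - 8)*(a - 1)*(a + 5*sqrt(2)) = a^4/2 - 7*a^3/2 + 5*sqrt(2)*a^3/2 - 35*sqrt(2)*a^2/2 - 5*a^2 - 25*sqrt(2)*a + 8*a + 40*sqrt(2)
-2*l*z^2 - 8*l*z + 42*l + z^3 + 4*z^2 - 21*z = (-2*l + z)*(z - 3)*(z + 7)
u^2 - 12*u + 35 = (u - 7)*(u - 5)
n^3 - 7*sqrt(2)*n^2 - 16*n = n*(n - 8*sqrt(2))*(n + sqrt(2))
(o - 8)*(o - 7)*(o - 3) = o^3 - 18*o^2 + 101*o - 168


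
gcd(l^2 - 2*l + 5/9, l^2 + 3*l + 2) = 1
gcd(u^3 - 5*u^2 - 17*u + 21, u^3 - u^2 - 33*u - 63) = u^2 - 4*u - 21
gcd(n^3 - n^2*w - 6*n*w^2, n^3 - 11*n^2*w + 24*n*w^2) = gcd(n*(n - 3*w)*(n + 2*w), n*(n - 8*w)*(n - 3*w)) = -n^2 + 3*n*w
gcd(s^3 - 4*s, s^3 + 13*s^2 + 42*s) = s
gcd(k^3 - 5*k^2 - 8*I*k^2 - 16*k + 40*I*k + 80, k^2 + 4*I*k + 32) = k - 4*I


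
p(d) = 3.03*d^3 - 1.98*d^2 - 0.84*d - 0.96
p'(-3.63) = 133.31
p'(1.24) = 8.23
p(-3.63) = -168.93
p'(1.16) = 6.80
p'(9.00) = 699.81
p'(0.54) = -0.33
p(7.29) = 1061.58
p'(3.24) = 81.75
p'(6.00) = 302.64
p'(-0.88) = 9.68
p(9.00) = 2039.97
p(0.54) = -1.51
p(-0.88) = -3.82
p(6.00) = 577.20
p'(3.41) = 91.36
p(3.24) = 78.59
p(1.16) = 0.13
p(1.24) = 0.73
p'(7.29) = 453.37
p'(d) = 9.09*d^2 - 3.96*d - 0.84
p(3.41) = 93.30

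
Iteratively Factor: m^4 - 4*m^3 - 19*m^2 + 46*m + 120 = (m + 3)*(m^3 - 7*m^2 + 2*m + 40) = (m - 5)*(m + 3)*(m^2 - 2*m - 8) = (m - 5)*(m + 2)*(m + 3)*(m - 4)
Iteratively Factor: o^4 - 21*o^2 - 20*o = (o + 1)*(o^3 - o^2 - 20*o) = (o + 1)*(o + 4)*(o^2 - 5*o) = o*(o + 1)*(o + 4)*(o - 5)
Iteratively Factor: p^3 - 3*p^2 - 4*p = (p - 4)*(p^2 + p) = p*(p - 4)*(p + 1)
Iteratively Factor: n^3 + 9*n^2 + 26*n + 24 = (n + 3)*(n^2 + 6*n + 8) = (n + 2)*(n + 3)*(n + 4)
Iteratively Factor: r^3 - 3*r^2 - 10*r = (r - 5)*(r^2 + 2*r) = r*(r - 5)*(r + 2)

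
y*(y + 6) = y^2 + 6*y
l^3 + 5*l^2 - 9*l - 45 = (l - 3)*(l + 3)*(l + 5)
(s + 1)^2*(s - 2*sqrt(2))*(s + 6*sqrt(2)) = s^4 + 2*s^3 + 4*sqrt(2)*s^3 - 23*s^2 + 8*sqrt(2)*s^2 - 48*s + 4*sqrt(2)*s - 24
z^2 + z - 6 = (z - 2)*(z + 3)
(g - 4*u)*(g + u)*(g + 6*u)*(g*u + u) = g^4*u + 3*g^3*u^2 + g^3*u - 22*g^2*u^3 + 3*g^2*u^2 - 24*g*u^4 - 22*g*u^3 - 24*u^4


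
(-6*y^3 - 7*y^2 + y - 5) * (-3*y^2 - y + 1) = 18*y^5 + 27*y^4 - 2*y^3 + 7*y^2 + 6*y - 5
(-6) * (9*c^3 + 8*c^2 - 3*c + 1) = -54*c^3 - 48*c^2 + 18*c - 6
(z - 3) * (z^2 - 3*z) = z^3 - 6*z^2 + 9*z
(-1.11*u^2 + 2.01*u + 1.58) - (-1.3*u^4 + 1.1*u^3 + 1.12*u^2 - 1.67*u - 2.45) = 1.3*u^4 - 1.1*u^3 - 2.23*u^2 + 3.68*u + 4.03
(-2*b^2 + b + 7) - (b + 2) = 5 - 2*b^2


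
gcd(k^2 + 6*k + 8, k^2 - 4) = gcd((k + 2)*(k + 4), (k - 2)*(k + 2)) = k + 2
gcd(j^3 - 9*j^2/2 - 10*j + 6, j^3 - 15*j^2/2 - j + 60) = j - 6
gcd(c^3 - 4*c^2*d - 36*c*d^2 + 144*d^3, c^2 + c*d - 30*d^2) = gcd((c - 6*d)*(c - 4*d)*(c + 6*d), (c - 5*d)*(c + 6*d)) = c + 6*d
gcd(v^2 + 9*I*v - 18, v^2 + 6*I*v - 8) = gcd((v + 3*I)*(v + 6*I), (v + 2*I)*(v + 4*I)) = 1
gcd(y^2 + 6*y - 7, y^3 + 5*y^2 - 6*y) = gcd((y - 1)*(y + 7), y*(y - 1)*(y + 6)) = y - 1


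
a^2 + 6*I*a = a*(a + 6*I)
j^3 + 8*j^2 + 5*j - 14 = (j - 1)*(j + 2)*(j + 7)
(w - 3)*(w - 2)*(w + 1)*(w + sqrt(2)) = w^4 - 4*w^3 + sqrt(2)*w^3 - 4*sqrt(2)*w^2 + w^2 + sqrt(2)*w + 6*w + 6*sqrt(2)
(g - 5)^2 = g^2 - 10*g + 25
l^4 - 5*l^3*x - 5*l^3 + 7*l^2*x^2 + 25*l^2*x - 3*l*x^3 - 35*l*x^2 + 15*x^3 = (l - 5)*(l - 3*x)*(l - x)^2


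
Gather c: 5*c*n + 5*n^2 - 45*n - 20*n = 5*c*n + 5*n^2 - 65*n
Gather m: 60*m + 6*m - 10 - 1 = 66*m - 11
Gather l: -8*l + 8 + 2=10 - 8*l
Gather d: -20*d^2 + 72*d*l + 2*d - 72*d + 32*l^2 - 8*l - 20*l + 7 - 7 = -20*d^2 + d*(72*l - 70) + 32*l^2 - 28*l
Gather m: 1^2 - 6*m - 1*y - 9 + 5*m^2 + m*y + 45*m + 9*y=5*m^2 + m*(y + 39) + 8*y - 8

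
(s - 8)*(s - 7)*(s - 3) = s^3 - 18*s^2 + 101*s - 168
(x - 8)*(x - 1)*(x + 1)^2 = x^4 - 7*x^3 - 9*x^2 + 7*x + 8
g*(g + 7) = g^2 + 7*g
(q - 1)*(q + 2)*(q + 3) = q^3 + 4*q^2 + q - 6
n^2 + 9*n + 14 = (n + 2)*(n + 7)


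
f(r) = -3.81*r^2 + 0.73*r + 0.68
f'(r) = 0.73 - 7.62*r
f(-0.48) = -0.55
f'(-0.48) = 4.39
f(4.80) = -83.60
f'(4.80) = -35.85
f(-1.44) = -8.27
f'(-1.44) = 11.70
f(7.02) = -181.95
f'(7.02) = -52.76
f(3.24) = -36.95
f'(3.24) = -23.96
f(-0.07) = 0.61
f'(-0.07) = 1.26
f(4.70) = -80.05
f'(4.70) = -35.08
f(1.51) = -6.90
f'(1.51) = -10.78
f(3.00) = -31.42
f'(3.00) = -22.13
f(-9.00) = -314.50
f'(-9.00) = 69.31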